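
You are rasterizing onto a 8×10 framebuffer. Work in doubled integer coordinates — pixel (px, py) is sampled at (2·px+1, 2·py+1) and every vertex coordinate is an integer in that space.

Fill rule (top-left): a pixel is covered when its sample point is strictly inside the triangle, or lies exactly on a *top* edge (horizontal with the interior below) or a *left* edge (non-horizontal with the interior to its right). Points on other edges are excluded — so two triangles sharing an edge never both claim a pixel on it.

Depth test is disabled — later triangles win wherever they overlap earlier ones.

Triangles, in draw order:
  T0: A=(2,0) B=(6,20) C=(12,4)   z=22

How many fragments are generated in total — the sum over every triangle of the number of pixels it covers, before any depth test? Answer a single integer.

T0:
  2·area = 184  (B↔C swapped to make it positive)
  edge (2, 0)→(12, 4): d=(10,4) right/bottom  bias=-1
  edge (12, 4)→(6, 20): d=(-6,16) right/bottom  bias=-1
  edge (6, 20)→(2, 0): d=(-4,-20) top-left  bias=+0
    (1,0)@(3, 1): e=[6,162,16] → X
    (2,0)@(5, 1): e=[-2,130,56] → .
    (1,1)@(3, 3): e=[26,150,8] → X
    (2,1)@(5, 3): e=[18,118,48] → X
    (3,1)@(7, 3): e=[10,86,88] → X
    (4,1)@(9, 3): e=[2,54,128] → X
    (5,1)@(11, 3): e=[-6,22,168] → .
    (1,2)@(3, 5): e=[46,138,0] → X  [on edge]
    (5,2)@(11, 5): e=[14,10,160] → X
    (6,2)@(13, 5): e=[6,-22,200] → .
    (1,3)@(3, 7): e=[66,126,-8] → .
    (2,3)@(5, 7): e=[58,94,32] → X
    (2,7)@(5, 15): e=[138,46,0] → X  [on edge]
  covered (24 px):
    . X . . . . . .
    . X X X X . . .
    . X X X X X . .
    . . X X X . . .
    . . X X X . . .
    . . X X X . . .
    . . X X . . . .
    . . X X . . . .
    . . . X . . . .
    . . . . . . . .

Answer: 24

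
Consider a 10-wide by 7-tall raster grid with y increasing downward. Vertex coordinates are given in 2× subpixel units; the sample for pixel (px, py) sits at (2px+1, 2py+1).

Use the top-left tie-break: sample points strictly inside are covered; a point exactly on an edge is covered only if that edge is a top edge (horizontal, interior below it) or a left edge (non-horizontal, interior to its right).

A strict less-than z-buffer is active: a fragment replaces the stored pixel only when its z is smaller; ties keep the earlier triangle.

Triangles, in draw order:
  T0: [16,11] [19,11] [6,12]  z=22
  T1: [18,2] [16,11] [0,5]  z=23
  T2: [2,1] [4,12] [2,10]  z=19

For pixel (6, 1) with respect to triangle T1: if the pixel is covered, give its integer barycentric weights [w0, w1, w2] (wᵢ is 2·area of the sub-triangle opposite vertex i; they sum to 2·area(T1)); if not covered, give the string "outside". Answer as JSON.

T0:
  2·area = 3
  edge (16, 11)→(19, 11): d=(3,0) top-left  bias=+0
  edge (19, 11)→(6, 12): d=(-13,1) right/bottom  bias=-1
  edge (6, 12)→(16, 11): d=(10,-1) top-left  bias=+0
    (0,5)@(1, 11): e=[0,18,-15] → ·  [on edge]
    (1,5)@(3, 11): e=[0,16,-13] → ·  [on edge]
    (2,5)@(5, 11): e=[0,14,-11] → ·  [on edge]
    (3,5)@(7, 11): e=[0,12,-9] → ·  [on edge]
    (4,5)@(9, 11): e=[0,10,-7] → ·  [on edge]
    (5,5)@(11, 11): e=[0,8,-5] → ·  [on edge]
    (6,5)@(13, 11): e=[0,6,-3] → ·  [on edge]
    (7,5)@(15, 11): e=[0,4,-1] → ·  [on edge]
    (8,5)@(17, 11): e=[0,2,1] → █  [on edge]
    (9,5)@(19, 11): e=[0,0,3] → ·  [on edge]
    (8,6)@(17, 13): e=[6,-24,21] → ·
  covered (1 px):
    · · · · · · · · · ·
    · · · · · · · · · ·
    · · · · · · · · · ·
    · · · · · · · · · ·
    · · · · · · · · · ·
    · · · · · · · · █ ·
    · · · · · · · · · ·
T1:
  2·area = 156
  edge (18, 2)→(16, 11): d=(-2,9) right/bottom  bias=-1
  edge (16, 11)→(0, 5): d=(-16,-6) top-left  bias=+0
  edge (0, 5)→(18, 2): d=(18,-3) top-left  bias=+0
    (6,1)@(13, 3): e=[43,110,3] → █
    (7,1)@(15, 3): e=[25,122,9] → █
    (8,1)@(17, 3): e=[7,134,15] → █
    (9,1)@(19, 3): e=[-11,146,21] → ·
    (0,2)@(1, 5): e=[147,6,3] → █
    (1,2)@(3, 5): e=[129,18,9] → █
    (2,2)@(5, 5): e=[111,30,15] → █
    (3,2)@(7, 5): e=[93,42,21] → █
    (4,2)@(9, 5): e=[75,54,27] → █
    (5,2)@(11, 5): e=[57,66,33] → █
    (9,2)@(19, 5): e=[-15,114,57] → ·
    (0,3)@(1, 7): e=[143,-26,39] → ·
  covered (20 px):
    · · · · · · · · · ·
    · · · · · · █ █ █ ·
    █ █ █ █ █ █ █ █ █ ·
    · · · █ █ █ █ █ · ·
    · · · · · █ █ █ · ·
    · · · · · · · · · ·
    · · · · · · · · · ·
T2:
  2·area = 18
  edge (2, 1)→(4, 12): d=(2,11) right/bottom  bias=-1
  edge (4, 12)→(2, 10): d=(-2,-2) top-left  bias=+0
  edge (2, 10)→(2, 1): d=(0,-9) top-left  bias=+0
    (1,3)@(3, 7): e=[1,8,9] → █
    (2,3)@(5, 7): e=[-21,12,27] → ·
    (0,4)@(1, 9): e=[27,0,-9] → ·  [on edge]
    (1,4)@(3, 9): e=[5,4,9] → █
    (2,4)@(5, 9): e=[-17,8,27] → ·
    (1,5)@(3, 11): e=[9,0,9] → █  [on edge]
    (2,5)@(5, 11): e=[-13,4,27] → ·
    (1,6)@(3, 13): e=[13,-4,9] → ·
    (2,6)@(5, 13): e=[-9,0,27] → ·  [on edge]
  covered (3 px):
    · · · · · · · · · ·
    · · · · · · · · · ·
    · · · · · · · · · ·
    · █ · · · · · · · ·
    · █ · · · · · · · ·
    · █ · · · · · · · ·
    · · · · · · · · · ·

Answer: [110,3,43]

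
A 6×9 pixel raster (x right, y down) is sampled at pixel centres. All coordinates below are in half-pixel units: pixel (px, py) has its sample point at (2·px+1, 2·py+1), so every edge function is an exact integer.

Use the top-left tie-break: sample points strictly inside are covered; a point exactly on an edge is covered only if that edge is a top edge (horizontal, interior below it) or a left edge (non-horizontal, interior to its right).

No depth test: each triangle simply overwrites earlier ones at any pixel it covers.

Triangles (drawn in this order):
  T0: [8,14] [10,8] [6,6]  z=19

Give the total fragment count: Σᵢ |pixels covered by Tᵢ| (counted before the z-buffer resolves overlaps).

T0:
  2·area = 28  (B↔C swapped to make it positive)
  edge (8, 14)→(6, 6): d=(-2,-8) top-left  bias=+0
  edge (6, 6)→(10, 8): d=(4,2) right/bottom  bias=-1
  edge (10, 8)→(8, 14): d=(-2,6) right/bottom  bias=-1
    (5,2)@(11, 5): e=[42,-14,0] → .  [on edge]
    (3,3)@(7, 7): e=[6,2,20] → X
    (4,3)@(9, 7): e=[22,-2,8] → .
    (3,4)@(7, 9): e=[2,10,16] → X
    (4,4)@(9, 9): e=[18,6,4] → X
    (5,4)@(11, 9): e=[34,2,-8] → .
    (3,5)@(7, 11): e=[-2,18,12] → .
    (4,5)@(9, 11): e=[14,14,0] → .  [on edge]
    (3,8)@(7, 17): e=[-14,42,0] → .  [on edge]
  covered (3 px):
    . . . . . .
    . . . . . .
    . . . . . .
    . . . X . .
    . . . X X .
    . . . . . .
    . . . . . .
    . . . . . .
    . . . . . .

Final: 3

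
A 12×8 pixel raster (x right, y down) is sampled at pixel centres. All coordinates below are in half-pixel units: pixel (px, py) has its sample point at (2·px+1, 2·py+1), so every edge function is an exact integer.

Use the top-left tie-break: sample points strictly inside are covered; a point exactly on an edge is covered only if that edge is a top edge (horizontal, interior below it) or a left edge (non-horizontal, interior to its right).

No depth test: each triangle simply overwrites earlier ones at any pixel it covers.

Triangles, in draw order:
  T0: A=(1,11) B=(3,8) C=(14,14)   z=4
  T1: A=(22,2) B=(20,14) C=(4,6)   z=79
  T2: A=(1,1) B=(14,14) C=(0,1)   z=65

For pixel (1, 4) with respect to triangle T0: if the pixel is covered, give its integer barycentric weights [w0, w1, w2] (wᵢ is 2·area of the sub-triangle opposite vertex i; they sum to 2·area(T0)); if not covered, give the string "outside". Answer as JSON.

T0:
  2·area = 45
  edge (1, 11)→(3, 8): d=(2,-3) top-left  bias=+0
  edge (3, 8)→(14, 14): d=(11,6) right/bottom  bias=-1
  edge (14, 14)→(1, 11): d=(-13,-3) top-left  bias=+0
    (2,2)@(5, 5): e=[0,-45,90] → .  [on edge]
    (1,4)@(3, 9): e=[2,11,32] → X
    (2,4)@(5, 9): e=[8,-1,38] → .
    (0,5)@(1, 11): e=[0,45,0] → X  [on edge]
    (2,5)@(5, 11): e=[12,21,12] → X
    (3,5)@(7, 11): e=[18,9,18] → X
    (4,5)@(9, 11): e=[24,-3,24] → .
    (0,6)@(1, 13): e=[4,67,-26] → .
    (1,6)@(3, 13): e=[10,55,-20] → .
    (2,6)@(5, 13): e=[16,43,-14] → .
    (3,6)@(7, 13): e=[22,31,-8] → .
    (5,6)@(11, 13): e=[34,7,4] → X
  covered (6 px):
    . . . . . . . . . . . .
    . . . . . . . . . . . .
    . . . . . . . . . . . .
    . . . . . . . . . . . .
    . X . . . . . . . . . .
    X X X X . . . . . . . .
    . . . . . X . . . . . .
    . . . . . . . . . . . .
T1:
  2·area = 208
  edge (22, 2)→(20, 14): d=(-2,12) right/bottom  bias=-1
  edge (20, 14)→(4, 6): d=(-16,-8) top-left  bias=+0
  edge (4, 6)→(22, 2): d=(18,-4) top-left  bias=+0
    (9,1)@(19, 3): e=[34,168,6] → X
    (10,1)@(21, 3): e=[10,184,14] → X
    (11,1)@(23, 3): e=[-14,200,22] → .
    (4,2)@(9, 5): e=[150,56,2] → X
    (5,2)@(11, 5): e=[126,72,10] → X
    (6,2)@(13, 5): e=[102,88,18] → X
    (7,2)@(15, 5): e=[78,104,26] → X
    (8,2)@(17, 5): e=[54,120,34] → X
    (11,2)@(23, 5): e=[-18,168,58] → .
    (3,3)@(7, 7): e=[170,8,30] → X
    (11,3)@(23, 7): e=[-22,136,94] → .
    (3,4)@(7, 9): e=[166,-24,66] → .
  covered (26 px):
    . . . . . . . . . . . .
    . . . . . . . . . X X .
    . . . . X X X X X X X .
    . . . X X X X X X X X .
    . . . . . X X X X X . .
    . . . . . . . X X X . .
    . . . . . . . . . X . .
    . . . . . . . . . . . .
T2:
  2·area = 13
  edge (1, 1)→(14, 14): d=(13,13) right/bottom  bias=-1
  edge (14, 14)→(0, 1): d=(-14,-13) top-left  bias=+0
  edge (0, 1)→(1, 1): d=(1,0) top-left  bias=+0
    (0,0)@(1, 1): e=[0,13,0] → .  [on edge]
    (1,0)@(3, 1): e=[-26,39,0] → .  [on edge]
    (2,0)@(5, 1): e=[-52,65,0] → .  [on edge]
    (3,0)@(7, 1): e=[-78,91,0] → .  [on edge]
    (4,0)@(9, 1): e=[-104,117,0] → .  [on edge]
    (5,0)@(11, 1): e=[-130,143,0] → .  [on edge]
    (6,0)@(13, 1): e=[-156,169,0] → .  [on edge]
    (7,0)@(15, 1): e=[-182,195,0] → .  [on edge]
    (8,0)@(17, 1): e=[-208,221,0] → .  [on edge]
    (9,0)@(19, 1): e=[-234,247,0] → .  [on edge]
    (10,0)@(21, 1): e=[-260,273,0] → .  [on edge]
    (11,0)@(23, 1): e=[-286,299,0] → .  [on edge]
    (1,1)@(3, 3): e=[0,11,2] → .  [on edge]
    (2,2)@(5, 5): e=[0,9,4] → .  [on edge]
    (3,3)@(7, 7): e=[0,7,6] → .  [on edge]
    (4,4)@(9, 9): e=[0,5,8] → .  [on edge]
    (5,5)@(11, 11): e=[0,3,10] → .  [on edge]
    (6,6)@(13, 13): e=[0,1,12] → .  [on edge]
    (7,7)@(15, 15): e=[0,-1,14] → .  [on edge]
  covered (0 px):
    . . . . . . . . . . . .
    . . . . . . . . . . . .
    . . . . . . . . . . . .
    . . . . . . . . . . . .
    . . . . . . . . . . . .
    . . . . . . . . . . . .
    . . . . . . . . . . . .
    . . . . . . . . . . . .

Answer: [11,32,2]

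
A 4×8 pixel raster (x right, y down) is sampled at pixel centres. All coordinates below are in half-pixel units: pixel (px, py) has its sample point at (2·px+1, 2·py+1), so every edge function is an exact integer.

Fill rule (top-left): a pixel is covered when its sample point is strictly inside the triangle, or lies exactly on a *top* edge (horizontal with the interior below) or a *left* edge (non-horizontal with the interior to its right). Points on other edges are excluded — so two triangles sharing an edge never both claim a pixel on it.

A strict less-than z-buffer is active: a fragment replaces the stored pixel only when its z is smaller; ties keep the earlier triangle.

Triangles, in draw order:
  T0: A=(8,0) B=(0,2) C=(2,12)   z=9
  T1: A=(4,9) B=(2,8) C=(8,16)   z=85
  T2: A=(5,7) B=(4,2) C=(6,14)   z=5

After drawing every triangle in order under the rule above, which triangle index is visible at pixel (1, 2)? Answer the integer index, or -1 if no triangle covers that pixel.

T0:
  2·area = 84  (B↔C swapped to make it positive)
  edge (8, 0)→(2, 12): d=(-6,12) right/bottom  bias=-1
  edge (2, 12)→(0, 2): d=(-2,-10) top-left  bias=+0
  edge (0, 2)→(8, 0): d=(8,-2) top-left  bias=+0
    (2,0)@(5, 1): e=[30,52,2] → #
    (3,0)@(7, 1): e=[6,72,6] → #
    (0,1)@(1, 3): e=[66,8,10] → #
    (1,1)@(3, 3): e=[42,28,14] → #
    (3,1)@(7, 3): e=[-6,68,22] → ·
    (0,2)@(1, 5): e=[54,4,26] → #
    (3,2)@(7, 5): e=[-18,64,38] → ·
    (0,3)@(1, 7): e=[42,0,42] → #  [on edge]
    (2,3)@(5, 7): e=[-6,40,50] → ·
    (0,4)@(1, 9): e=[30,-4,58] → ·
    (1,4)@(3, 9): e=[6,16,62] → #
    (2,4)@(5, 9): e=[-18,36,66] → ·
  covered (11 px):
    · · # #
    # # # ·
    # # # ·
    # # · ·
    · # · ·
    · · · ·
    · · · ·
    · · · ·
T1:
  2·area = 10  (B↔C swapped to make it positive)
  edge (4, 9)→(8, 16): d=(4,7) right/bottom  bias=-1
  edge (8, 16)→(2, 8): d=(-6,-8) top-left  bias=+0
  edge (2, 8)→(4, 9): d=(2,1) right/bottom  bias=-1
    (1,4)@(3, 9): e=[7,2,1] → #
    (2,4)@(5, 9): e=[-7,18,-1] → ·
    (1,5)@(3, 11): e=[15,-10,5] → ·
    (2,5)@(5, 11): e=[1,6,3] → #
    (3,5)@(7, 11): e=[-13,22,1] → ·
    (2,6)@(5, 13): e=[9,-6,7] → ·
  covered (2 px):
    · · · ·
    · · · ·
    · · · ·
    · · · ·
    · # · ·
    · · # ·
    · · · ·
    · · · ·
T2:
  2·area = 2  (B↔C swapped to make it positive)
  edge (5, 7)→(6, 14): d=(1,7) right/bottom  bias=-1
  edge (6, 14)→(4, 2): d=(-2,-12) top-left  bias=+0
  edge (4, 2)→(5, 7): d=(1,5) right/bottom  bias=-1
    (2,3)@(5, 7): e=[0,2,0] → ·  [on edge]
  covered (0 px):
    · · · ·
    · · · ·
    · · · ·
    · · · ·
    · · · ·
    · · · ·
    · · · ·
    · · · ·

Z-buffer (winner per pixel, '.' = empty):
  . . 0 0
  0 0 0 .
  0 0 0 .
  0 0 . .
  . 0 . .
  . . 1 .
  . . . .
  . . . .

Answer: 0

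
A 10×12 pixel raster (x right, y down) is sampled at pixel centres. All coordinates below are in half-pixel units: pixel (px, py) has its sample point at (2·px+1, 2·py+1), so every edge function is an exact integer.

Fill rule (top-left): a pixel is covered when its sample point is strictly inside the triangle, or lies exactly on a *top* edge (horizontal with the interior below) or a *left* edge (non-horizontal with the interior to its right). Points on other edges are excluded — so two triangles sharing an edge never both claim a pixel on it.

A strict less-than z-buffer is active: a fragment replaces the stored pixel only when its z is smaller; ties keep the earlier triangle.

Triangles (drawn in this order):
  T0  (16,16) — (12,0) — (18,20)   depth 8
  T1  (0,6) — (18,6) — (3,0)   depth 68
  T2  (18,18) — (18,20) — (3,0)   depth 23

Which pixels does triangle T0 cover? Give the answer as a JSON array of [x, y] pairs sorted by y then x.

T0:
  2·area = 16
  edge (16, 16)→(12, 0): d=(-4,-16) top-left  bias=+0
  edge (12, 0)→(18, 20): d=(6,20) right/bottom  bias=-1
  edge (18, 20)→(16, 16): d=(-2,-4) top-left  bias=+0
    (7,5)@(15, 11): e=[4,6,6] → █
    (8,5)@(17, 11): e=[36,-34,14] → ·
    (7,6)@(15, 13): e=[-4,18,2] → ·
    (8,8)@(17, 17): e=[12,2,2] → █
    (9,8)@(19, 17): e=[44,-38,10] → ·
    (8,9)@(17, 19): e=[4,14,-2] → ·
  covered (2 px):
    · · · · · · · · · ·
    · · · · · · · · · ·
    · · · · · · · · · ·
    · · · · · · · · · ·
    · · · · · · · · · ·
    · · · · · · · █ · ·
    · · · · · · · · · ·
    · · · · · · · · · ·
    · · · · · · · · █ ·
    · · · · · · · · · ·
    · · · · · · · · · ·
    · · · · · · · · · ·
T1:
  2·area = 108  (B↔C swapped to make it positive)
  edge (0, 6)→(3, 0): d=(3,-6) top-left  bias=+0
  edge (3, 0)→(18, 6): d=(15,6) right/bottom  bias=-1
  edge (18, 6)→(0, 6): d=(-18,0) right/bottom  bias=-1
    (1,0)@(3, 1): e=[3,15,90] → █
    (2,0)@(5, 1): e=[15,3,90] → █
    (3,0)@(7, 1): e=[27,-9,90] → ·
    (1,1)@(3, 3): e=[9,45,54] → █
    (3,1)@(7, 3): e=[33,21,54] → █
    (4,1)@(9, 3): e=[45,9,54] → █
    (5,1)@(11, 3): e=[57,-3,54] → ·
    (0,2)@(1, 5): e=[3,87,18] → █
    (5,2)@(11, 5): e=[63,27,18] → █
    (6,2)@(13, 5): e=[75,15,18] → █
    (7,2)@(15, 5): e=[87,3,18] → █
    (8,2)@(17, 5): e=[99,-9,18] → ·
  covered (14 px):
    · █ █ · · · · · · ·
    · █ █ █ █ · · · · ·
    █ █ █ █ █ █ █ █ · ·
    · · · · · · · · · ·
    · · · · · · · · · ·
    · · · · · · · · · ·
    · · · · · · · · · ·
    · · · · · · · · · ·
    · · · · · · · · · ·
    · · · · · · · · · ·
    · · · · · · · · · ·
    · · · · · · · · · ·
T2:
  2·area = 30
  edge (18, 18)→(18, 20): d=(0,2) right/bottom  bias=-1
  edge (18, 20)→(3, 0): d=(-15,-20) top-left  bias=+0
  edge (3, 0)→(18, 18): d=(15,18) right/bottom  bias=-1
    (3,2)@(7, 5): e=[22,5,3] → █
    (4,2)@(9, 5): e=[18,45,-33] → ·
    (3,3)@(7, 7): e=[22,-25,33] → ·
    (6,6)@(13, 13): e=[10,5,15] → █
    (7,6)@(15, 13): e=[6,45,-21] → ·
    (6,7)@(13, 15): e=[10,-25,45] → ·
    (7,7)@(15, 15): e=[6,15,9] → █
    (8,7)@(17, 15): e=[2,55,-27] → ·
    (7,8)@(15, 17): e=[6,-15,39] → ·
    (8,8)@(17, 17): e=[2,25,3] → █
    (9,8)@(19, 17): e=[-2,65,-33] → ·
    (8,9)@(17, 19): e=[2,-5,33] → ·
  covered (4 px):
    · · · · · · · · · ·
    · · · · · · · · · ·
    · · · █ · · · · · ·
    · · · · · · · · · ·
    · · · · · · · · · ·
    · · · · · · · · · ·
    · · · · · · █ · · ·
    · · · · · · · █ · ·
    · · · · · · · · █ ·
    · · · · · · · · · ·
    · · · · · · · · · ·
    · · · · · · · · · ·

Result: [[7,5],[8,8]]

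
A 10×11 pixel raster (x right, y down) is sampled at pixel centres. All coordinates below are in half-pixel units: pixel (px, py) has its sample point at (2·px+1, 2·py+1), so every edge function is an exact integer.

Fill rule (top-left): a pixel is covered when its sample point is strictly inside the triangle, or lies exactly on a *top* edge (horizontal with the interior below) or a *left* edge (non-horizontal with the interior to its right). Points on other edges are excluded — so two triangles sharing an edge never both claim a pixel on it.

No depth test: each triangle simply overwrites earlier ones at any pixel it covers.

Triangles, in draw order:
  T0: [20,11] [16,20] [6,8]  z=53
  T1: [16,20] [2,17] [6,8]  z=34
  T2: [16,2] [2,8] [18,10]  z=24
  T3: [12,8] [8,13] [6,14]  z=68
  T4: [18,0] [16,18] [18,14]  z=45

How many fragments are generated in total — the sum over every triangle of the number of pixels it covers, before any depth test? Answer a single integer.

T0:
  2·area = 138
  edge (20, 11)→(16, 20): d=(-4,9) right/bottom  bias=-1
  edge (16, 20)→(6, 8): d=(-10,-12) top-left  bias=+0
  edge (6, 8)→(20, 11): d=(14,3) right/bottom  bias=-1
    (3,4)@(7, 9): e=[125,2,11] → #
    (4,4)@(9, 9): e=[107,26,5] → #
    (5,4)@(11, 9): e=[89,50,-1] → ·
    (3,5)@(7, 11): e=[117,-18,39] → ·
    (4,5)@(9, 11): e=[99,6,33] → #
    (5,5)@(11, 11): e=[81,30,27] → #
    (6,5)@(13, 11): e=[63,54,21] → #
    (7,5)@(15, 11): e=[45,78,15] → #
    (8,5)@(17, 11): e=[27,102,9] → #
    (9,5)@(19, 11): e=[9,126,3] → #
    (4,6)@(9, 13): e=[91,-14,61] → ·
    (5,6)@(11, 13): e=[73,10,55] → #
  covered (18 px):
    · · · · · · · · · ·
    · · · · · · · · · ·
    · · · · · · · · · ·
    · · · · · · · · · ·
    · · · # # · · · · ·
    · · · · # # # # # #
    · · · · · # # # # #
    · · · · · · # # # ·
    · · · · · · · # # ·
    · · · · · · · · · ·
    · · · · · · · · · ·
T1:
  2·area = 138
  edge (16, 20)→(2, 17): d=(-14,-3) top-left  bias=+0
  edge (2, 17)→(6, 8): d=(4,-9) top-left  bias=+0
  edge (6, 8)→(16, 20): d=(10,12) right/bottom  bias=-1
    (2,5)@(5, 11): e=[93,3,42] → #
    (3,5)@(7, 11): e=[99,21,18] → #
    (4,5)@(9, 11): e=[105,39,-6] → ·
    (2,6)@(5, 13): e=[65,11,62] → #
    (4,6)@(9, 13): e=[77,47,14] → #
    (5,6)@(11, 13): e=[83,65,-10] → ·
    (1,7)@(3, 15): e=[31,1,106] → #
    (5,7)@(11, 15): e=[55,73,10] → #
    (6,7)@(13, 15): e=[61,91,-14] → ·
    (1,8)@(3, 17): e=[3,9,126] → #
    (6,8)@(13, 17): e=[33,99,6] → #
    (7,8)@(15, 17): e=[39,117,-18] → ·
  covered (18 px):
    · · · · · · · · · ·
    · · · · · · · · · ·
    · · · · · · · · · ·
    · · · · · · · · · ·
    · · · · · · · · · ·
    · · # # · · · · · ·
    · · # # # · · · · ·
    · # # # # # · · · ·
    · # # # # # # · · ·
    · · · · · · # # · ·
    · · · · · · · · · ·
T2:
  2·area = 124  (B↔C swapped to make it positive)
  edge (16, 2)→(18, 10): d=(2,8) right/bottom  bias=-1
  edge (18, 10)→(2, 8): d=(-16,-2) top-left  bias=+0
  edge (2, 8)→(16, 2): d=(14,-6) top-left  bias=+0
    (7,1)@(15, 3): e=[10,106,8] → #
    (8,1)@(17, 3): e=[-6,110,20] → ·
    (4,2)@(9, 5): e=[62,62,0] → #  [on edge]
    (5,2)@(11, 5): e=[46,66,12] → #
    (6,2)@(13, 5): e=[30,70,24] → #
    (8,2)@(17, 5): e=[-2,78,48] → ·
    (2,3)@(5, 7): e=[98,22,4] → #
    (3,3)@(7, 7): e=[82,26,16] → #
    (8,3)@(17, 7): e=[2,46,76] → #
    (9,3)@(19, 7): e=[-14,50,88] → ·
    (2,4)@(5, 9): e=[102,-10,32] → ·
    (3,4)@(7, 9): e=[86,-6,44] → ·
  covered (16 px):
    · · · · · · · · · ·
    · · · · · · · # · ·
    · · · · # # # # · ·
    · · # # # # # # # ·
    · · · · · # # # # ·
    · · · · · · · · · ·
    · · · · · · · · · ·
    · · · · · · · · · ·
    · · · · · · · · · ·
    · · · · · · · · · ·
    · · · · · · · · · ·
T3:
  2·area = 6
  edge (12, 8)→(8, 13): d=(-4,5) right/bottom  bias=-1
  edge (8, 13)→(6, 14): d=(-2,1) right/bottom  bias=-1
  edge (6, 14)→(12, 8): d=(6,-6) top-left  bias=+0
    (9,0)@(19, 1): e=[-7,13,0] → ·  [on edge]
    (8,1)@(17, 3): e=[-5,11,0] → ·  [on edge]
    (7,2)@(15, 5): e=[-3,9,0] → ·  [on edge]
    (6,3)@(13, 7): e=[-1,7,0] → ·  [on edge]
    (5,4)@(11, 9): e=[1,5,0] → #  [on edge]
    (6,4)@(13, 9): e=[-9,3,12] → ·
    (4,5)@(9, 11): e=[3,3,0] → #  [on edge]
    (5,5)@(11, 11): e=[-7,1,12] → ·
    (3,6)@(7, 13): e=[5,1,0] → #  [on edge]
    (4,6)@(9, 13): e=[-5,-1,12] → ·
    (2,7)@(5, 15): e=[7,-1,0] → ·  [on edge]
    (3,7)@(7, 15): e=[-3,-3,12] → ·
    (1,8)@(3, 17): e=[9,-3,0] → ·  [on edge]
    (0,9)@(1, 19): e=[11,-5,0] → ·  [on edge]
  covered (3 px):
    · · · · · · · · · ·
    · · · · · · · · · ·
    · · · · · · · · · ·
    · · · · · · · · · ·
    · · · · · # · · · ·
    · · · · # · · · · ·
    · · · # · · · · · ·
    · · · · · · · · · ·
    · · · · · · · · · ·
    · · · · · · · · · ·
    · · · · · · · · · ·
T4:
  2·area = 28  (B↔C swapped to make it positive)
  edge (18, 0)→(18, 14): d=(0,14) right/bottom  bias=-1
  edge (18, 14)→(16, 18): d=(-2,4) right/bottom  bias=-1
  edge (16, 18)→(18, 0): d=(2,-18) top-left  bias=+0
    (8,4)@(17, 9): e=[14,14,0] → #  [on edge]
    (9,4)@(19, 9): e=[-14,6,36] → ·
    (8,5)@(17, 11): e=[14,10,4] → #
    (9,5)@(19, 11): e=[-14,2,40] → ·
    (8,6)@(17, 13): e=[14,6,8] → #
    (9,6)@(19, 13): e=[-14,-2,44] → ·
    (8,7)@(17, 15): e=[14,2,12] → #
    (9,7)@(19, 15): e=[-14,-6,48] → ·
    (8,8)@(17, 17): e=[14,-2,16] → ·
  covered (4 px):
    · · · · · · · · · ·
    · · · · · · · · · ·
    · · · · · · · · · ·
    · · · · · · · · · ·
    · · · · · · · · # ·
    · · · · · · · · # ·
    · · · · · · · · # ·
    · · · · · · · · # ·
    · · · · · · · · · ·
    · · · · · · · · · ·
    · · · · · · · · · ·

Answer: 59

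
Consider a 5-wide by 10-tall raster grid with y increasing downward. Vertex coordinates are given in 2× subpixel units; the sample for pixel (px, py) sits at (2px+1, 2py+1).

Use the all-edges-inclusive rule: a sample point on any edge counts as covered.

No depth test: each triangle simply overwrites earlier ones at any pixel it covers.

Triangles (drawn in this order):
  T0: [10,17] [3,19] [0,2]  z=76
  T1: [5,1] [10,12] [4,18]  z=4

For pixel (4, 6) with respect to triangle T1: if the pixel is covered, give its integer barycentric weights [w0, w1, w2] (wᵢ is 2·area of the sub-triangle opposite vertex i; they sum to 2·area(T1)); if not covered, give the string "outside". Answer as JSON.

T0:
  2·area = 125
  edge (10, 17)→(3, 19): d=(-7,2) inclusive
  edge (3, 19)→(0, 2): d=(-3,-17) inclusive
  edge (0, 2)→(10, 17): d=(10,15) inclusive
    (0,2)@(1, 5): e=[102,8,15] → X
    (1,2)@(3, 5): e=[98,42,-15] → .
    (0,3)@(1, 7): e=[88,2,35] → X
    (1,3)@(3, 7): e=[84,36,5] → X
    (2,3)@(5, 7): e=[80,70,-25] → .
    (0,4)@(1, 9): e=[74,-4,55] → .
    (1,4)@(3, 9): e=[70,30,25] → X
    (2,4)@(5, 9): e=[66,64,-5] → .
    (1,5)@(3, 11): e=[56,24,45] → X
    (2,5)@(5, 11): e=[52,58,15] → X
    (3,5)@(7, 11): e=[48,92,-15] → .
    (1,6)@(3, 13): e=[42,18,65] → X
    (1,9)@(3, 19): e=[0,0,125] → X  [on edge]
  covered (17 px):
    . . . . .
    . . . . .
    X . . . .
    X X . . .
    . X . . .
    . X X . .
    . X X X .
    . X X X .
    . X X X X
    . X . . .
T1:
  2·area = 96
  edge (5, 1)→(10, 12): d=(5,11) inclusive
  edge (10, 12)→(4, 18): d=(-6,6) inclusive
  edge (4, 18)→(5, 1): d=(1,-17) inclusive
    (2,0)@(5, 1): e=[0,96,0] → X  [on edge]
    (3,0)@(7, 1): e=[-22,84,34] → .
    (2,1)@(5, 3): e=[10,84,2] → X
    (3,1)@(7, 3): e=[-12,72,36] → .
    (2,2)@(5, 5): e=[20,72,4] → X
    (3,2)@(7, 5): e=[-2,60,38] → .
    (2,3)@(5, 7): e=[30,60,6] → X
    (3,3)@(7, 7): e=[8,48,40] → X
    (4,3)@(9, 7): e=[-14,36,74] → .
    (2,4)@(5, 9): e=[40,48,8] → X
    (4,4)@(9, 9): e=[-4,24,76] → .
    (2,5)@(5, 11): e=[50,36,10] → X
    (4,6)@(9, 13): e=[16,0,80] → X  [on edge]
    (3,7)@(7, 15): e=[48,0,48] → X  [on edge]
    (2,8)@(5, 17): e=[80,0,16] → X  [on edge]
    (1,9)@(3, 19): e=[112,0,-16] → .  [on edge]
  covered (16 px):
    . . X . .
    . . X . .
    . . X . .
    . . X X .
    . . X X .
    . . X X X
    . . X X X
    . . X X .
    . . X . .
    . . . . .

Final: [0,80,16]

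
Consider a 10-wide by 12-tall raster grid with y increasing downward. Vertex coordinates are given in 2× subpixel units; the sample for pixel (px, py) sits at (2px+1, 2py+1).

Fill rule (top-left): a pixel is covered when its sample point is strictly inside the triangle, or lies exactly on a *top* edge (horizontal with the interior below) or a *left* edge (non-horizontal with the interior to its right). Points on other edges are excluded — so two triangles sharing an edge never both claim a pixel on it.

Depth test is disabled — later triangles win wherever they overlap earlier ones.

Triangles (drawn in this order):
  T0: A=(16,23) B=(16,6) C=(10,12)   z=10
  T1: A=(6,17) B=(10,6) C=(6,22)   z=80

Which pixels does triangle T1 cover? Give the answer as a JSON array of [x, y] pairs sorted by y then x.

T0:
  2·area = 102  (B↔C swapped to make it positive)
  edge (16, 23)→(10, 12): d=(-6,-11) top-left  bias=+0
  edge (10, 12)→(16, 6): d=(6,-6) top-left  bias=+0
  edge (16, 6)→(16, 23): d=(0,17) right/bottom  bias=-1
    (9,1)@(19, 3): e=[153,0,-51] → .  [on edge]
    (8,2)@(17, 5): e=[119,0,-17] → .  [on edge]
    (7,3)@(15, 7): e=[85,0,17] → X  [on edge]
    (8,3)@(17, 7): e=[107,12,-17] → .
    (6,4)@(13, 9): e=[51,0,51] → X  [on edge]
    (8,4)@(17, 9): e=[95,24,-17] → .
    (5,5)@(11, 11): e=[17,0,85] → X  [on edge]
    (8,5)@(17, 11): e=[83,36,-17] → .
    (4,6)@(9, 13): e=[-17,0,119] → .  [on edge]
    (5,6)@(11, 13): e=[5,12,85] → X
    (8,6)@(17, 13): e=[71,48,-17] → .
    (3,7)@(7, 15): e=[-51,0,153] → .  [on edge]
    (2,8)@(5, 17): e=[-85,0,187] → .  [on edge]
    (1,9)@(3, 19): e=[-119,0,221] → .  [on edge]
    (0,10)@(1, 21): e=[-153,0,255] → .  [on edge]
  covered (15 px):
    . . . . . . . . . .
    . . . . . . . . . .
    . . . . . . . . . .
    . . . . . . . X . .
    . . . . . . X X . .
    . . . . . X X X . .
    . . . . . X X X . .
    . . . . . . X X . .
    . . . . . . X X . .
    . . . . . . . X . .
    . . . . . . . X . .
    . . . . . . . . . .
T1:
  2·area = 20
  edge (6, 17)→(10, 6): d=(4,-11) top-left  bias=+0
  edge (10, 6)→(6, 22): d=(-4,16) right/bottom  bias=-1
  edge (6, 22)→(6, 17): d=(0,-5) top-left  bias=+0
    (4,4)@(9, 9): e=[1,4,15] → X
    (5,4)@(11, 9): e=[23,-28,25] → .
    (4,5)@(9, 11): e=[9,-4,15] → .
    (3,7)@(7, 15): e=[3,12,5] → X
    (4,7)@(9, 15): e=[25,-20,15] → .
    (3,8)@(7, 17): e=[11,4,5] → X
    (4,8)@(9, 17): e=[33,-28,15] → .
    (3,9)@(7, 19): e=[19,-4,5] → .
  covered (3 px):
    . . . . . . . . . .
    . . . . . . . . . .
    . . . . . . . . . .
    . . . . . . . . . .
    . . . . X . . . . .
    . . . . . . . . . .
    . . . . . . . . . .
    . . . X . . . . . .
    . . . X . . . . . .
    . . . . . . . . . .
    . . . . . . . . . .
    . . . . . . . . . .

Answer: [[4,4],[3,7],[3,8]]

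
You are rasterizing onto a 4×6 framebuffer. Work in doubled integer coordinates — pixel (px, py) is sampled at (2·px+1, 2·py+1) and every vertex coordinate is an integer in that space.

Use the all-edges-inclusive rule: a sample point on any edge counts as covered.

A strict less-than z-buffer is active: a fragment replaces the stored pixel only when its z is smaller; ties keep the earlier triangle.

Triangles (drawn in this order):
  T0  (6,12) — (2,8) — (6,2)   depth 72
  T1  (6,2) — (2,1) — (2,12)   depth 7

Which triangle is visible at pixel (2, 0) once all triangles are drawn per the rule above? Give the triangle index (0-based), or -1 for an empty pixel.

T0:
  2·area = 40
  edge (6, 12)→(2, 8): d=(-4,-4) inclusive
  edge (2, 8)→(6, 2): d=(4,-6) inclusive
  edge (6, 2)→(6, 12): d=(0,10) inclusive
    (2,2)@(5, 5): e=[24,6,10] → X
    (3,2)@(7, 5): e=[32,18,-10] → .
    (0,3)@(1, 7): e=[0,-10,50] → .  [on edge]
    (1,3)@(3, 7): e=[8,2,30] → X
    (3,3)@(7, 7): e=[24,26,-10] → .
    (1,4)@(3, 9): e=[0,10,30] → X  [on edge]
    (3,4)@(7, 9): e=[16,34,-10] → .
    (1,5)@(3, 11): e=[-8,18,30] → .
    (2,5)@(5, 11): e=[0,30,10] → X  [on edge]
    (3,5)@(7, 11): e=[8,42,-10] → .
  covered (6 px):
    . . . .
    . . . .
    . . X .
    . X X .
    . X X .
    . . X .
T1:
  2·area = 44  (B↔C swapped to make it positive)
  edge (6, 2)→(2, 12): d=(-4,10) inclusive
  edge (2, 12)→(2, 1): d=(0,-11) inclusive
  edge (2, 1)→(6, 2): d=(4,1) inclusive
    (1,1)@(3, 3): e=[26,11,7] → X
    (2,1)@(5, 3): e=[6,33,5] → X
    (3,1)@(7, 3): e=[-14,55,3] → .
    (1,2)@(3, 5): e=[18,11,15] → X
    (2,2)@(5, 5): e=[-2,33,13] → .
    (1,3)@(3, 7): e=[10,11,23] → X
    (2,3)@(5, 7): e=[-10,33,21] → .
    (1,4)@(3, 9): e=[2,11,31] → X
    (2,4)@(5, 9): e=[-18,33,29] → .
    (1,5)@(3, 11): e=[-6,11,39] → .
  covered (5 px):
    . . . .
    . X X .
    . X . .
    . X . .
    . X . .
    . . . .

Z-buffer (winner per pixel, '.' = empty):
  . . . .
  . 1 1 .
  . 1 0 .
  . 1 0 .
  . 1 0 .
  . . 0 .

Final: -1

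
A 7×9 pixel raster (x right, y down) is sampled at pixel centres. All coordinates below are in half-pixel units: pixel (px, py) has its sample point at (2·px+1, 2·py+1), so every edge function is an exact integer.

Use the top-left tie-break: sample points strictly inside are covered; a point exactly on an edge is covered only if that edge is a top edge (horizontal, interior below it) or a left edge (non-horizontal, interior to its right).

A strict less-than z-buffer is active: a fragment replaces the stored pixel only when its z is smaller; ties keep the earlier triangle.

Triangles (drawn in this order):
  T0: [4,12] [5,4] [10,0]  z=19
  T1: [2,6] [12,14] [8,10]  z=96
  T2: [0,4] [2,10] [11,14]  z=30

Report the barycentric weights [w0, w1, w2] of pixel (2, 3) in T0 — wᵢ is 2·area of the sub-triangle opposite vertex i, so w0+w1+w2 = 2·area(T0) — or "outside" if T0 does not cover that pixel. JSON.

T0:
  2·area = 36
  edge (4, 12)→(5, 4): d=(1,-8) top-left  bias=+0
  edge (5, 4)→(10, 0): d=(5,-4) top-left  bias=+0
  edge (10, 0)→(4, 12): d=(-6,12) right/bottom  bias=-1
    (4,0)@(9, 1): e=[29,1,6] → █
    (5,0)@(11, 1): e=[45,9,-18] → ·
    (3,1)@(7, 3): e=[15,3,18] → █
    (4,1)@(9, 3): e=[31,11,-6] → ·
    (2,2)@(5, 5): e=[1,5,30] → █
    (4,2)@(9, 5): e=[33,21,-18] → ·
    (2,3)@(5, 7): e=[3,15,18] → █
    (3,3)@(7, 7): e=[19,23,-6] → ·
    (2,4)@(5, 9): e=[5,25,6] → █
    (3,4)@(7, 9): e=[21,33,-18] → ·
    (2,5)@(5, 11): e=[7,35,-6] → ·
  covered (6 px):
    · · · · █ · ·
    · · · █ · · ·
    · · █ █ · · ·
    · · █ · · · ·
    · · █ · · · ·
    · · · · · · ·
    · · · · · · ·
    · · · · · · ·
    · · · · · · ·
T1:
  2·area = 8  (B↔C swapped to make it positive)
  edge (2, 6)→(8, 10): d=(6,4) right/bottom  bias=-1
  edge (8, 10)→(12, 14): d=(4,4) right/bottom  bias=-1
  edge (12, 14)→(2, 6): d=(-10,-8) top-left  bias=+0
    (0,1)@(1, 3): e=[-14,0,22] → ·  [on edge]
    (1,2)@(3, 5): e=[-10,0,18] → ·  [on edge]
    (2,3)@(5, 7): e=[-6,0,14] → ·  [on edge]
    (3,4)@(7, 9): e=[-2,0,10] → ·  [on edge]
    (4,5)@(9, 11): e=[2,0,6] → ·  [on edge]
    (5,6)@(11, 13): e=[6,0,2] → ·  [on edge]
    (6,7)@(13, 15): e=[10,0,-2] → ·  [on edge]
  covered (0 px):
    · · · · · · ·
    · · · · · · ·
    · · · · · · ·
    · · · · · · ·
    · · · · · · ·
    · · · · · · ·
    · · · · · · ·
    · · · · · · ·
    · · · · · · ·
T2:
  2·area = 46  (B↔C swapped to make it positive)
  edge (0, 4)→(11, 14): d=(11,10) right/bottom  bias=-1
  edge (11, 14)→(2, 10): d=(-9,-4) top-left  bias=+0
  edge (2, 10)→(0, 4): d=(-2,-6) top-left  bias=+0
    (0,2)@(1, 5): e=[1,41,4] → █
    (1,2)@(3, 5): e=[-19,49,16] → ·
    (0,3)@(1, 7): e=[23,23,0] → █  [on edge]
    (1,3)@(3, 7): e=[3,31,12] → █
    (2,3)@(5, 7): e=[-17,39,24] → ·
    (0,4)@(1, 9): e=[45,5,-4] → ·
    (1,4)@(3, 9): e=[25,13,8] → █
    (2,4)@(5, 9): e=[5,21,20] → █
    (3,4)@(7, 9): e=[-15,29,32] → ·
    (1,5)@(3, 11): e=[47,-5,4] → ·
    (2,5)@(5, 11): e=[27,3,16] → █
    (3,5)@(7, 11): e=[7,11,28] → █
    (1,6)@(3, 13): e=[69,-23,0] → ·  [on edge]
  covered (8 px):
    · · · · · · ·
    · · · · · · ·
    █ · · · · · ·
    █ █ · · · · ·
    · █ █ · · · ·
    · · █ █ · · ·
    · · · · █ · ·
    · · · · · · ·
    · · · · · · ·

Result: [15,18,3]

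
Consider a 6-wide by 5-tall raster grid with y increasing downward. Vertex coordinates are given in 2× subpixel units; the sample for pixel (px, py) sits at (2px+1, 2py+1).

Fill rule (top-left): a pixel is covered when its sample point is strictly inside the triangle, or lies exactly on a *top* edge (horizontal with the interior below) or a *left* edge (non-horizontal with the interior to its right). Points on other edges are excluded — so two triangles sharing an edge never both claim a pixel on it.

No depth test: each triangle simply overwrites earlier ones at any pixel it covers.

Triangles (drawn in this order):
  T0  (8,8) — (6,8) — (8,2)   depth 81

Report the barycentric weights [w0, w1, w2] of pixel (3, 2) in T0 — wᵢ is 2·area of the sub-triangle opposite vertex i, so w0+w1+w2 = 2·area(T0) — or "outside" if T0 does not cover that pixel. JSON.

T0:
  2·area = 12
  edge (8, 8)→(6, 8): d=(-2,0) right/bottom  bias=-1
  edge (6, 8)→(8, 2): d=(2,-6) top-left  bias=+0
  edge (8, 2)→(8, 8): d=(0,6) right/bottom  bias=-1
    (3,2)@(7, 5): e=[6,0,6] → X  [on edge]
    (4,2)@(9, 5): e=[6,12,-6] → .
    (3,3)@(7, 7): e=[2,4,6] → X
    (4,3)@(9, 7): e=[2,16,-6] → .
    (3,4)@(7, 9): e=[-2,8,6] → .
  covered (2 px):
    . . . . . .
    . . . . . .
    . . . X . .
    . . . X . .
    . . . . . .

Answer: [0,6,6]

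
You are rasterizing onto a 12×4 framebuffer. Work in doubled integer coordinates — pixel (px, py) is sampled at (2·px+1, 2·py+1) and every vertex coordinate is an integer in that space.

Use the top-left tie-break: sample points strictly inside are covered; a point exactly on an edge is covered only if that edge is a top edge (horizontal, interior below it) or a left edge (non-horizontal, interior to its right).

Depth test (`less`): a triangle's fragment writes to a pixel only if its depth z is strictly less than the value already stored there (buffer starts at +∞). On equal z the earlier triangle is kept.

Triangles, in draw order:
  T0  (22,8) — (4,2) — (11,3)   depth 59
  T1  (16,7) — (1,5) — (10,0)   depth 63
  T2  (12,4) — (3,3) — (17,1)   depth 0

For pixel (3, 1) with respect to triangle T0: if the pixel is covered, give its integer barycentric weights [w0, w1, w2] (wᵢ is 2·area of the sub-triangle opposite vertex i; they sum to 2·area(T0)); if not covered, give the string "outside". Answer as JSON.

T0:
  2·area = 24
  edge (22, 8)→(4, 2): d=(-18,-6) top-left  bias=+0
  edge (4, 2)→(11, 3): d=(7,1) right/bottom  bias=-1
  edge (11, 3)→(22, 8): d=(11,5) right/bottom  bias=-1
    (0,0)@(1, 1): e=[0,-4,28] → ·  [on edge]
    (3,1)@(7, 3): e=[0,4,20] → #  [on edge]
    (4,1)@(9, 3): e=[12,2,10] → #
    (5,1)@(11, 3): e=[24,0,0] → ·  [on edge]
    (3,2)@(7, 5): e=[-36,18,42] → ·
    (4,2)@(9, 5): e=[-24,16,32] → ·
    (6,2)@(13, 5): e=[0,12,12] → #  [on edge]
    (7,2)@(15, 5): e=[12,10,2] → #
    (8,2)@(17, 5): e=[24,8,-8] → ·
    (6,3)@(13, 7): e=[-36,26,34] → ·
    (7,3)@(15, 7): e=[-24,24,24] → ·
    (9,3)@(19, 7): e=[0,20,4] → #  [on edge]
  covered (5 px):
    · · · · · · · · · · · ·
    · · · # # · · · · · · ·
    · · · · · · # # · · · ·
    · · · · · · · · · # · ·
T1:
  2·area = 93
  edge (16, 7)→(1, 5): d=(-15,-2) top-left  bias=+0
  edge (1, 5)→(10, 0): d=(9,-5) top-left  bias=+0
  edge (10, 0)→(16, 7): d=(6,7) right/bottom  bias=-1
    (4,0)@(9, 1): e=[76,4,13] → #
    (5,0)@(11, 1): e=[80,14,-1] → ·
    (2,1)@(5, 3): e=[38,2,53] → #
    (3,1)@(7, 3): e=[42,12,39] → #
    (5,1)@(11, 3): e=[50,32,11] → #
    (6,1)@(13, 3): e=[54,42,-3] → ·
    (0,2)@(1, 5): e=[0,0,93] → #  [on edge]
    (1,2)@(3, 5): e=[4,10,79] → #
    (6,2)@(13, 5): e=[24,60,9] → #
    (7,2)@(15, 5): e=[28,70,-5] → ·
    (0,3)@(1, 7): e=[-30,18,105] → ·
    (1,3)@(3, 7): e=[-26,28,91] → ·
  covered (12 px):
    · · · · # · · · · · · ·
    · · # # # # · · · · · ·
    # # # # # # # · · · · ·
    · · · · · · · · · · · ·
T2:
  2·area = 32
  edge (12, 4)→(3, 3): d=(-9,-1) top-left  bias=+0
  edge (3, 3)→(17, 1): d=(14,-2) top-left  bias=+0
  edge (17, 1)→(12, 4): d=(-5,3) right/bottom  bias=-1
    (8,0)@(17, 1): e=[32,0,0] → ·  [on edge]
    (1,1)@(3, 3): e=[0,0,32] → #  [on edge]
    (2,1)@(5, 3): e=[2,4,26] → #
    (3,1)@(7, 3): e=[4,8,20] → #
    (4,1)@(9, 3): e=[6,12,14] → #
    (5,1)@(11, 3): e=[8,16,8] → #
    (6,1)@(13, 3): e=[10,20,2] → #
    (7,1)@(15, 3): e=[12,24,-4] → ·
    (1,2)@(3, 5): e=[-18,28,22] → ·
    (2,2)@(5, 5): e=[-16,32,16] → ·
    (3,2)@(7, 5): e=[-14,36,10] → ·
    (4,2)@(9, 5): e=[-12,40,4] → ·
    (10,2)@(21, 5): e=[0,64,-32] → ·  [on edge]
    (3,3)@(7, 7): e=[-32,64,0] → ·  [on edge]
  covered (6 px):
    · · · · · · · · · · · ·
    · # # # # # # · · · · ·
    · · · · · · · · · · · ·
    · · · · · · · · · · · ·

Answer: [4,20,0]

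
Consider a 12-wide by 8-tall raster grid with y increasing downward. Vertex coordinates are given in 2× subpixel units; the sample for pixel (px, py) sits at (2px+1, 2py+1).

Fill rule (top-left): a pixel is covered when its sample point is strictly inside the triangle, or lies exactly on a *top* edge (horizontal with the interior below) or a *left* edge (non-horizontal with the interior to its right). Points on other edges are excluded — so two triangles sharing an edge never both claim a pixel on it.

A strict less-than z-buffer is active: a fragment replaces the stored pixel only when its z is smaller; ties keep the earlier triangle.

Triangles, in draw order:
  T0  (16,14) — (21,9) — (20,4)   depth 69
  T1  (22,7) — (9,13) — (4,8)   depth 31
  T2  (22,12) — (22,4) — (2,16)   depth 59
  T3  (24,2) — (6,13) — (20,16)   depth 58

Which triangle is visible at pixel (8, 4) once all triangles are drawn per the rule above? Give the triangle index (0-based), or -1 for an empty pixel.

T0:
  2·area = 30  (B↔C swapped to make it positive)
  edge (16, 14)→(20, 4): d=(4,-10) top-left  bias=+0
  edge (20, 4)→(21, 9): d=(1,5) right/bottom  bias=-1
  edge (21, 9)→(16, 14): d=(-5,5) right/bottom  bias=-1
    (9,3)@(19, 7): e=[2,8,20] → █
    (10,3)@(21, 7): e=[22,-2,10] → ·
    (11,3)@(23, 7): e=[42,-12,0] → ·  [on edge]
    (9,4)@(19, 9): e=[10,10,10] → █
    (10,4)@(21, 9): e=[30,0,0] → ·  [on edge]
    (9,5)@(19, 11): e=[18,12,0] → ·  [on edge]
    (8,6)@(17, 13): e=[6,24,0] → ·  [on edge]
    (7,7)@(15, 15): e=[-6,36,0] → ·  [on edge]
  covered (2 px):
    · · · · · · · · · · · ·
    · · · · · · · · · · · ·
    · · · · · · · · · · · ·
    · · · · · · · · · █ · ·
    · · · · · · · · · █ · ·
    · · · · · · · · · · · ·
    · · · · · · · · · · · ·
    · · · · · · · · · · · ·
T1:
  2·area = 95
  edge (22, 7)→(9, 13): d=(-13,6) right/bottom  bias=-1
  edge (9, 13)→(4, 8): d=(-5,-5) top-left  bias=+0
  edge (4, 8)→(22, 7): d=(18,-1) top-left  bias=+0
    (0,2)@(1, 5): e=[152,0,-57] → ·  [on edge]
    (1,3)@(3, 7): e=[114,0,-19] → ·  [on edge]
    (2,4)@(5, 9): e=[76,0,19] → █  [on edge]
    (3,4)@(7, 9): e=[64,10,21] → █
    (4,4)@(9, 9): e=[52,20,23] → █
    (5,4)@(11, 9): e=[40,30,25] → █
    (6,4)@(13, 9): e=[28,40,27] → █
    (7,4)@(15, 9): e=[16,50,29] → █
    (8,4)@(17, 9): e=[4,60,31] → █
    (9,4)@(19, 9): e=[-8,70,33] → ·
    (2,5)@(5, 11): e=[50,-10,55] → ·
    (3,5)@(7, 11): e=[38,0,57] → █  [on edge]
    (4,6)@(9, 13): e=[0,0,95] → ·  [on edge]
    (5,7)@(11, 15): e=[-38,0,133] → ·  [on edge]
  covered (11 px):
    · · · · · · · · · · · ·
    · · · · · · · · · · · ·
    · · · · · · · · · · · ·
    · · · · · · · · · · · ·
    · · █ █ █ █ █ █ █ · · ·
    · · · █ █ █ █ · · · · ·
    · · · · · · · · · · · ·
    · · · · · · · · · · · ·
T2:
  2·area = 160  (B↔C swapped to make it positive)
  edge (22, 12)→(2, 16): d=(-20,4) right/bottom  bias=-1
  edge (2, 16)→(22, 4): d=(20,-12) top-left  bias=+0
  edge (22, 4)→(22, 12): d=(0,8) right/bottom  bias=-1
    (10,2)@(21, 5): e=[144,8,8] → █
    (11,2)@(23, 5): e=[136,32,-8] → ·
    (8,3)@(17, 7): e=[120,0,40] → █  [on edge]
    (9,3)@(19, 7): e=[112,24,24] → █
    (11,3)@(23, 7): e=[96,72,-8] → ·
    (7,4)@(15, 9): e=[88,16,56] → █
    (11,4)@(23, 9): e=[56,112,-8] → ·
    (5,5)@(11, 11): e=[64,8,88] → █
    (6,5)@(13, 11): e=[56,32,72] → █
    (11,5)@(23, 11): e=[16,152,-8] → ·
    (3,6)@(7, 13): e=[40,0,120] → █  [on edge]
    (4,6)@(9, 13): e=[32,24,104] → █
    (8,6)@(17, 13): e=[0,120,40] → ·  [on edge]
    (3,7)@(7, 15): e=[0,40,120] → ·  [on edge]
  covered (20 px):
    · · · · · · · · · · · ·
    · · · · · · · · · · · ·
    · · · · · · · · · · █ ·
    · · · · · · · · █ █ █ ·
    · · · · · · · █ █ █ █ ·
    · · · · · █ █ █ █ █ █ ·
    · · · █ █ █ █ █ · · · ·
    · · █ · · · · · · · · ·
T3:
  2·area = 208  (B↔C swapped to make it positive)
  edge (24, 2)→(20, 16): d=(-4,14) right/bottom  bias=-1
  edge (20, 16)→(6, 13): d=(-14,-3) top-left  bias=+0
  edge (6, 13)→(24, 2): d=(18,-11) top-left  bias=+0
    (11,1)@(23, 3): e=[10,191,7] → █
    (10,2)@(21, 5): e=[30,157,21] → █
    (8,3)@(17, 7): e=[78,117,13] → █
    (9,3)@(19, 7): e=[50,123,35] → █
    (11,3)@(23, 7): e=[-6,135,79] → ·
    (6,4)@(13, 9): e=[126,77,5] → █
    (7,4)@(15, 9): e=[98,83,27] → █
    (11,4)@(23, 9): e=[-14,107,115] → ·
    (5,5)@(11, 11): e=[146,43,19] → █
    (11,5)@(23, 11): e=[-22,79,151] → ·
    (3,6)@(7, 13): e=[194,3,11] → █
    (4,6)@(9, 13): e=[166,9,33] → █
  covered (26 px):
    · · · · · · · · · · · ·
    · · · · · · · · · · · █
    · · · · · · · · · · █ █
    · · · · · · · · █ █ █ ·
    · · · · · · █ █ █ █ █ ·
    · · · · · █ █ █ █ █ █ ·
    · · · █ █ █ █ █ █ █ · ·
    · · · · · · · · █ █ · ·

Z-buffer (winner per pixel, '.' = empty):
  . . . . . . . . . . . .
  . . . . . . . . . . . 3
  . . . . . . . . . . 3 3
  . . . . . . . . 3 3 3 .
  . . 1 1 1 1 1 1 1 3 3 .
  . . . 1 1 1 1 3 3 3 3 .
  . . . 3 3 3 3 3 3 3 . .
  . . 2 . . . . . 3 3 . .

Result: 1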